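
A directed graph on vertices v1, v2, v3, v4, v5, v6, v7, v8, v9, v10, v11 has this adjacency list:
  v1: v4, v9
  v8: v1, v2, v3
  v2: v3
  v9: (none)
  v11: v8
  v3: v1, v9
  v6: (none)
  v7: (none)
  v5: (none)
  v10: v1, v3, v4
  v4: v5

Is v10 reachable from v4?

No

Explore from v4.
Distance 1: reach v5.
The search from v4 is exhausted; no directed path reaches v10.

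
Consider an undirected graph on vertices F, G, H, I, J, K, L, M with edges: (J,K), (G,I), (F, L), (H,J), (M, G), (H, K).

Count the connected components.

From F: component {F, L}.
From G: component {G, I, M}.
From H: component {H, J, K}.
That's 3 components.

3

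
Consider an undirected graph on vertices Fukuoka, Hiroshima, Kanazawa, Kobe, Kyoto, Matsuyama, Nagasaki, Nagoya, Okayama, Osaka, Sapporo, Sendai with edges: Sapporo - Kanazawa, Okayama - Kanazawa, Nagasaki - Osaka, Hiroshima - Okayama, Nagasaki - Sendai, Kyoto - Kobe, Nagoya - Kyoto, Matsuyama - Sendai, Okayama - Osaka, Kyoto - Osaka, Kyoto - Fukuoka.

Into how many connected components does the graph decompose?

1

From Fukuoka: component {Fukuoka, Hiroshima, Kanazawa, Kobe, Kyoto, Matsuyama, Nagasaki, Nagoya, Okayama, Osaka, Sapporo, Sendai}.
That's 1 component.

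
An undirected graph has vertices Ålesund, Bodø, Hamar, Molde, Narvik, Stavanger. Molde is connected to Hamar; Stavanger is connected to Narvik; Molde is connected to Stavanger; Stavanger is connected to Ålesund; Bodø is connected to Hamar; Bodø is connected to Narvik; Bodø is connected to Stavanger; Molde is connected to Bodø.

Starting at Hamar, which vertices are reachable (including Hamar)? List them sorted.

Start at Hamar.
Its neighbours: Bodø, Molde.
Then their neighbours: Narvik, Stavanger.
Then next layer: Ålesund.
Every vertex is now reached.

Ålesund, Bodø, Hamar, Molde, Narvik, Stavanger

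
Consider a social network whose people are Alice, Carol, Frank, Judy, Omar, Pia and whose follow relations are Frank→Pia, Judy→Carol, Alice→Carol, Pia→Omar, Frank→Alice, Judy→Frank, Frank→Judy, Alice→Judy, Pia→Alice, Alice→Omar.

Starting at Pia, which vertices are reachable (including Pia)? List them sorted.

Alice, Carol, Frank, Judy, Omar, Pia

Start at Pia.
Its neighbours: Alice, Omar.
Then their neighbours: Carol, Judy.
Then next layer: Frank.
Every vertex is now reached.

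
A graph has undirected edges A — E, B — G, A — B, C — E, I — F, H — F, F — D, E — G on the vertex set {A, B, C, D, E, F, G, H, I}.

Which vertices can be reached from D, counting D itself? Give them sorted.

Start at D.
Its neighbours: F.
Then their neighbours: H, I.
Nothing further is reachable.

D, F, H, I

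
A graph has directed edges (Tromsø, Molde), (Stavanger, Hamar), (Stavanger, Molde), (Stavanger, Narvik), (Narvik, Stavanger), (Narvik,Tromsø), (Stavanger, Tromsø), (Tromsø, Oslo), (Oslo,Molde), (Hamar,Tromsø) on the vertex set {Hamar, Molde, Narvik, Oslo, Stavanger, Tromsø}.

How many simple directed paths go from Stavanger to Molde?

7

Stavanger→Hamar→Tromsø→Molde
Stavanger→Hamar→Tromsø→Oslo→Molde
Stavanger→Molde
Stavanger→Narvik→Tromsø→Molde
Stavanger→Narvik→Tromsø→Oslo→Molde
Stavanger→Tromsø→Molde
Stavanger→Tromsø→Oslo→Molde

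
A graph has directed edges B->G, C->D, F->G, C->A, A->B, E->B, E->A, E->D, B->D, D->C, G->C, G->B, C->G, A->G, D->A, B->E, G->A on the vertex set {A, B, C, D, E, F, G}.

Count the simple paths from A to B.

2

A→B
A→G→B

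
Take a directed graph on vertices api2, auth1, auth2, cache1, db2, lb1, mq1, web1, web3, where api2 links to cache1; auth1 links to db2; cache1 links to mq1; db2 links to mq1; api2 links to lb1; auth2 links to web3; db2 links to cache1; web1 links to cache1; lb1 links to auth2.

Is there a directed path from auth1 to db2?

Explore from auth1.
Distance 1: reach db2.
Found db2.

Yes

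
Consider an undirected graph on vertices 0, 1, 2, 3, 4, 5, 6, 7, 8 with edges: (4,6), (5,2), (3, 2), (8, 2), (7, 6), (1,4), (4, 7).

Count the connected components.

3

From 0: component {0}.
From 1: component {1, 4, 6, 7}.
From 2: component {2, 3, 5, 8}.
That's 3 components.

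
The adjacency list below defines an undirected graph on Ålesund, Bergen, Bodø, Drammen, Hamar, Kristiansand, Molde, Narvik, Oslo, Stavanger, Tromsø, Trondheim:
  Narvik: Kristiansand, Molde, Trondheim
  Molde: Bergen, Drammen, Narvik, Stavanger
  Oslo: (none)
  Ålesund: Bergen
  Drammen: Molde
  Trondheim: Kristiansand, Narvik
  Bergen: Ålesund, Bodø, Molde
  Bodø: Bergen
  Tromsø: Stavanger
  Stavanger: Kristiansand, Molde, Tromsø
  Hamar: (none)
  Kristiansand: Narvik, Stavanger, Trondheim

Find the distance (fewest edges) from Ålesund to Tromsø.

Distance 0: Ålesund.
Distance 1: Bergen.
Distance 2: Bodø, Molde.
Distance 3: Drammen, Narvik, Stavanger.
Distance 4: Kristiansand, Tromsø, Trondheim — contains Tromsø.

4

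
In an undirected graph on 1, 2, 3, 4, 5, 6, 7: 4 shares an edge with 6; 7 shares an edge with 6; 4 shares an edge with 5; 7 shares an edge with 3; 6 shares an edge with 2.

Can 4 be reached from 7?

Yes

Explore from 7.
Distance 1: reach 3, 6.
Distance 2: reach 2, 4.
Found 4.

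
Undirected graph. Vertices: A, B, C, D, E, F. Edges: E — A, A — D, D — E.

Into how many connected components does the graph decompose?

From A: component {A, D, E}.
From B: component {B}.
From C: component {C}.
From F: component {F}.
That's 4 components.

4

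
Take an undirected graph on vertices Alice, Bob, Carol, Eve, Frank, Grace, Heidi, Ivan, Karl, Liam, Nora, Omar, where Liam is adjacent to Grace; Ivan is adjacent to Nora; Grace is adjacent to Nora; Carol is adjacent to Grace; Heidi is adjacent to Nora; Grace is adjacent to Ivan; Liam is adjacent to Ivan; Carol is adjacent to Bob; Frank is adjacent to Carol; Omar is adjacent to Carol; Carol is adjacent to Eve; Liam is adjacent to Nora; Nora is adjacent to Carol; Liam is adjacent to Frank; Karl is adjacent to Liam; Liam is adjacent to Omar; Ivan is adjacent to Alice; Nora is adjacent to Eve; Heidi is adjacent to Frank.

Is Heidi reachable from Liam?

Yes

Explore from Liam.
Distance 1: reach Frank, Grace, Ivan, Karl, Nora, Omar.
Distance 2: reach Alice, Carol, Eve, Heidi.
Found Heidi.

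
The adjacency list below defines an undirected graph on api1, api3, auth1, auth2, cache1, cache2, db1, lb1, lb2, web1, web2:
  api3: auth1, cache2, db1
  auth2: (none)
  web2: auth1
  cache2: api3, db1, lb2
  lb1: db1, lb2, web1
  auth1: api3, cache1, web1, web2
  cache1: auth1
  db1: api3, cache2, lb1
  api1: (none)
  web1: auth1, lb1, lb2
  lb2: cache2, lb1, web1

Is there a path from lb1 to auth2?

No

Explore from lb1.
Distance 1: reach db1, lb2, web1.
Distance 2: reach api3, auth1, cache2.
Distance 3: reach cache1, web2.
The search is exhausted without reaching auth2; it lies in a different component.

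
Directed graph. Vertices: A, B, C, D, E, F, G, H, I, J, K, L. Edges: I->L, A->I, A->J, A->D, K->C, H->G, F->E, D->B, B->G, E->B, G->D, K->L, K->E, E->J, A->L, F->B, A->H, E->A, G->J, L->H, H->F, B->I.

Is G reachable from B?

Explore from B.
Distance 1: reach G, I.
Found G.

Yes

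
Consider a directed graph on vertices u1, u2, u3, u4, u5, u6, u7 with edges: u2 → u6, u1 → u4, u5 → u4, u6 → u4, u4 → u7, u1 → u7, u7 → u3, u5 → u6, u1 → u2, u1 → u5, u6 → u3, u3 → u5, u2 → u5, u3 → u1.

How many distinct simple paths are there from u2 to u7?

u2→u5→u4→u7
u2→u5→u6→u3→u1→u4→u7
u2→u5→u6→u3→u1→u7
u2→u5→u6→u4→u7
u2→u6→u3→u1→u4→u7
u2→u6→u3→u1→u5→u4→u7
u2→u6→u3→u1→u7
u2→u6→u3→u5→u4→u7
u2→u6→u4→u7

9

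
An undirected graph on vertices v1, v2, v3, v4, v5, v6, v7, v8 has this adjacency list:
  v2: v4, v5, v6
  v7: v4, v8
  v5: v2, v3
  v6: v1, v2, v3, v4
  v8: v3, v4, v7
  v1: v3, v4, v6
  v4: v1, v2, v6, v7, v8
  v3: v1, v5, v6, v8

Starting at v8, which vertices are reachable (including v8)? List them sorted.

v1, v2, v3, v4, v5, v6, v7, v8

Start at v8.
Its neighbours: v3, v4, v7.
Then their neighbours: v1, v2, v5, v6.
Every vertex is now reached.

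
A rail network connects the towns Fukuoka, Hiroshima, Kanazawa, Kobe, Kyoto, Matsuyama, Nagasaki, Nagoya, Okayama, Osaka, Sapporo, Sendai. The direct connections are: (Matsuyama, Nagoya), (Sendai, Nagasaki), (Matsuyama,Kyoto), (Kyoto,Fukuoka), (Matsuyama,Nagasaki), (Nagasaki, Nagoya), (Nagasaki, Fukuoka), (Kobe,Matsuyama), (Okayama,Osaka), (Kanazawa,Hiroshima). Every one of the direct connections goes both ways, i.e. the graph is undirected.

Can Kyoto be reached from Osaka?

Explore from Osaka.
Distance 1: reach Okayama.
The search is exhausted without reaching Kyoto; it lies in a different component.

No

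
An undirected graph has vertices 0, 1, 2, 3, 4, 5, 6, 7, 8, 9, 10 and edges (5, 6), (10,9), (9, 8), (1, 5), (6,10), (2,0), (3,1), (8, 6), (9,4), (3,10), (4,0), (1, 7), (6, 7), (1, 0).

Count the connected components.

From 0: component {0, 1, 2, 3, 4, 5, 6, 7, 8, 9, 10}.
That's 1 component.

1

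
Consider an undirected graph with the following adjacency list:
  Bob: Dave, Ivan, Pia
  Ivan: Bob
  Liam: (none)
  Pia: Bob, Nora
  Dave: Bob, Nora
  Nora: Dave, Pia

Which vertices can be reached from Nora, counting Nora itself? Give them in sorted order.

Start at Nora.
Its neighbours: Dave, Pia.
Then their neighbours: Bob.
Then next layer: Ivan.
Nothing further is reachable.

Bob, Dave, Ivan, Nora, Pia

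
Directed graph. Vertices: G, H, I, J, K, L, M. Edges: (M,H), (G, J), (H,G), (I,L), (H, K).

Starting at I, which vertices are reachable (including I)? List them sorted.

Start at I.
Its neighbours: L.
Nothing further is reachable.

I, L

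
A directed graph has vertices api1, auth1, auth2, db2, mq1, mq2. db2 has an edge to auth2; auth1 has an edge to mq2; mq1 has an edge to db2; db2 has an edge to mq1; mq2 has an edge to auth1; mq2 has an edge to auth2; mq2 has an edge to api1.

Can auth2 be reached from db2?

Yes

Explore from db2.
Distance 1: reach auth2, mq1.
Found auth2.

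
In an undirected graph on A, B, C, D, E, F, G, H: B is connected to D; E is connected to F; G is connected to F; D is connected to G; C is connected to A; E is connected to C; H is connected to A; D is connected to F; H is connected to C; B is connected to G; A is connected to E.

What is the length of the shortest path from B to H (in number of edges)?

Distance 0: B.
Distance 1: D, G.
Distance 2: F.
Distance 3: E.
Distance 4: A, C.
Distance 5: H — contains H.

5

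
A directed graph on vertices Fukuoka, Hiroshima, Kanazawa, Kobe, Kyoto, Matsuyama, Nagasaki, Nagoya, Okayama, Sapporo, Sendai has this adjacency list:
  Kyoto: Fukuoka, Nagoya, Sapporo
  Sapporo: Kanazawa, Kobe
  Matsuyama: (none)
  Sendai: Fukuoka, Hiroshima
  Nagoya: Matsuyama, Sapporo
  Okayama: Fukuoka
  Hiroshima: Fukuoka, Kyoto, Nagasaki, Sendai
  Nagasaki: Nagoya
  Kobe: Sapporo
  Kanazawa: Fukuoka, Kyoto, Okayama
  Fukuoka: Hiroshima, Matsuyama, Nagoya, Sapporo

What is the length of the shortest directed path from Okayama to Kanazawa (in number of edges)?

Distance 0: Okayama.
Distance 1: Fukuoka.
Distance 2: Hiroshima, Matsuyama, Nagoya, Sapporo.
Distance 3: Kanazawa, Kobe, Kyoto, Nagasaki, Sendai — contains Kanazawa.

3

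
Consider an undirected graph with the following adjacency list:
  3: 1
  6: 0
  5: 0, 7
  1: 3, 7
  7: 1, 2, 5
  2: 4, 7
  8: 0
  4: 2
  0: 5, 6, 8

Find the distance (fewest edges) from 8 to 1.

4

Distance 0: 8.
Distance 1: 0.
Distance 2: 5, 6.
Distance 3: 7.
Distance 4: 1, 2 — contains 1.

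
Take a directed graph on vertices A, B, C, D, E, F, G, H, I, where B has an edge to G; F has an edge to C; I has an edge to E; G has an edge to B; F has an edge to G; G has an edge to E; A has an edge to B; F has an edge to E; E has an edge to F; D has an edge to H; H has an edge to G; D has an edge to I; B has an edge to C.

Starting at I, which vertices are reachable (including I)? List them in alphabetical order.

Start at I.
Its neighbours: E.
Then their neighbours: F.
Then next layer: C, G.
Then next layer: B.
Nothing further is reachable.

B, C, E, F, G, I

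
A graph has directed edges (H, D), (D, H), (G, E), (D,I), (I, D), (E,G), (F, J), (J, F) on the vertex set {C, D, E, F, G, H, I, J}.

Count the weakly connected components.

From C: component {C}.
From D: component {D, H, I}.
From E: component {E, G}.
From F: component {F, J}.
That's 4 components.

4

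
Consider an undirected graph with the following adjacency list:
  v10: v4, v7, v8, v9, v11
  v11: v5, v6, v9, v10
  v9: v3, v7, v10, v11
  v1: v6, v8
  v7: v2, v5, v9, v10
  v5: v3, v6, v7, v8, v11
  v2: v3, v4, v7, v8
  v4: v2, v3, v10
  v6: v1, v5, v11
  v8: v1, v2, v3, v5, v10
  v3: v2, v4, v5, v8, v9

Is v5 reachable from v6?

Explore from v6.
Distance 1: reach v1, v5, v11.
Found v5.

Yes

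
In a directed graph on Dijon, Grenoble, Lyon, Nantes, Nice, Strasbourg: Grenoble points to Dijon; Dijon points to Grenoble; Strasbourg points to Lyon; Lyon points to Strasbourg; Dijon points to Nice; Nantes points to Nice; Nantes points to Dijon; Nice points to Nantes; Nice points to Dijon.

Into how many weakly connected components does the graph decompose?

2

From Dijon: component {Dijon, Grenoble, Nantes, Nice}.
From Lyon: component {Lyon, Strasbourg}.
That's 2 components.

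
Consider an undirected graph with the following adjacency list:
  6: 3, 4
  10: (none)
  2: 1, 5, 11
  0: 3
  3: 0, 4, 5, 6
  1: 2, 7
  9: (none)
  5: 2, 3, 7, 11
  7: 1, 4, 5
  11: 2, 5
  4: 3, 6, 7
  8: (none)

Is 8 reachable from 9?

No

9 has no edges, so nothing is reachable from it.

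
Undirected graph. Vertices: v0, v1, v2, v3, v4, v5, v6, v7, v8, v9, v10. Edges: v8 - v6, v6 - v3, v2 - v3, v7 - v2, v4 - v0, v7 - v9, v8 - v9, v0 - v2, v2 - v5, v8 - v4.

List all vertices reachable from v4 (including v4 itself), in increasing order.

v0, v2, v3, v4, v5, v6, v7, v8, v9

Start at v4.
Its neighbours: v0, v8.
Then their neighbours: v2, v6, v9.
Then next layer: v3, v5, v7.
Nothing further is reachable.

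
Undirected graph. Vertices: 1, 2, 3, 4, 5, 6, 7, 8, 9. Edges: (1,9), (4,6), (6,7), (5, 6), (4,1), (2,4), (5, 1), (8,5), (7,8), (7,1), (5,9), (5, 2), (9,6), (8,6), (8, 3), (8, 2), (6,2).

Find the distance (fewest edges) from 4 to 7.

Distance 0: 4.
Distance 1: 1, 2, 6.
Distance 2: 5, 7, 8, 9 — contains 7.

2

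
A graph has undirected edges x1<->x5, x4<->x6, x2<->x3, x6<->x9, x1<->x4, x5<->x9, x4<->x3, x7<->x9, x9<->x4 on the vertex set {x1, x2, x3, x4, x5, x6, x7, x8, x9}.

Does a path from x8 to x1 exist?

x8 has no edges, so nothing is reachable from it.

No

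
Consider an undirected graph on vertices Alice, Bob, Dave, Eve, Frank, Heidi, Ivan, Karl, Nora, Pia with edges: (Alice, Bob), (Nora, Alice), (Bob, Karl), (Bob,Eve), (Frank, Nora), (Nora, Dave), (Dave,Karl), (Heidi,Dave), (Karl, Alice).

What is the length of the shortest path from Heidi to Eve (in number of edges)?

4

Distance 0: Heidi.
Distance 1: Dave.
Distance 2: Karl, Nora.
Distance 3: Alice, Bob, Frank.
Distance 4: Eve — contains Eve.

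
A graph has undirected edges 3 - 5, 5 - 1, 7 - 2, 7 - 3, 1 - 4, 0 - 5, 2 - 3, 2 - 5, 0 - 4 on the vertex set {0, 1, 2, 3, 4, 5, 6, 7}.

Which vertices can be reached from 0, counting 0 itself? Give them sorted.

Start at 0.
Its neighbours: 4, 5.
Then their neighbours: 1, 2, 3.
Then next layer: 7.
Nothing further is reachable.

0, 1, 2, 3, 4, 5, 7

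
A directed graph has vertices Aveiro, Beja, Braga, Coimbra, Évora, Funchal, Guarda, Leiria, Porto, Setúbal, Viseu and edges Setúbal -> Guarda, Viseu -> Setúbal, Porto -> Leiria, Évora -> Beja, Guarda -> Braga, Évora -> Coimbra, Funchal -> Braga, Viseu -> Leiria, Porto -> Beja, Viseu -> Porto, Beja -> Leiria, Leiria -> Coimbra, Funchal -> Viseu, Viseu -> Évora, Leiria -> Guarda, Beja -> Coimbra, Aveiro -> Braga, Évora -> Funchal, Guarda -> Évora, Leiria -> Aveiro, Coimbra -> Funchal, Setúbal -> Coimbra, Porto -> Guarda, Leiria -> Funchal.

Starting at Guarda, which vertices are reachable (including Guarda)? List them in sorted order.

Aveiro, Beja, Braga, Coimbra, Évora, Funchal, Guarda, Leiria, Porto, Setúbal, Viseu

Start at Guarda.
Its neighbours: Braga, Évora.
Then their neighbours: Beja, Coimbra, Funchal.
Then next layer: Leiria, Viseu.
Then next layer: Aveiro, Porto, Setúbal.
Every vertex is now reached.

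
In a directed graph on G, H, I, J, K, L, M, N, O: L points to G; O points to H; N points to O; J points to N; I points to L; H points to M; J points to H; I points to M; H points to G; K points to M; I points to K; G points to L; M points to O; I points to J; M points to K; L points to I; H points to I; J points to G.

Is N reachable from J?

Yes

Explore from J.
Distance 1: reach G, H, N.
Found N.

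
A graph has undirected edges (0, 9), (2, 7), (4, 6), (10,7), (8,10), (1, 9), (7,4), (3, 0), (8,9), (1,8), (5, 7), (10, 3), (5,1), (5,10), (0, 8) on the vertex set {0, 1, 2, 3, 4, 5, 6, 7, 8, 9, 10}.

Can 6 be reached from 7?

Explore from 7.
Distance 1: reach 2, 4, 5, 10.
Distance 2: reach 1, 3, 6, 8.
Found 6.

Yes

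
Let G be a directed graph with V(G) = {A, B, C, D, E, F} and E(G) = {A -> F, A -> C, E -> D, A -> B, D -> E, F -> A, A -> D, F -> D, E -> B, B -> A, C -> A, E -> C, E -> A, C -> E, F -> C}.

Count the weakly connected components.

1

From A: component {A, B, C, D, E, F}.
That's 1 component.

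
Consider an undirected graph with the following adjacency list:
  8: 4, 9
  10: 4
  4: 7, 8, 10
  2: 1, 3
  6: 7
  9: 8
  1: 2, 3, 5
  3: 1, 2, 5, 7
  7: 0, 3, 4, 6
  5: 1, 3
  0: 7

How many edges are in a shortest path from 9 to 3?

Distance 0: 9.
Distance 1: 8.
Distance 2: 4.
Distance 3: 7, 10.
Distance 4: 0, 3, 6 — contains 3.

4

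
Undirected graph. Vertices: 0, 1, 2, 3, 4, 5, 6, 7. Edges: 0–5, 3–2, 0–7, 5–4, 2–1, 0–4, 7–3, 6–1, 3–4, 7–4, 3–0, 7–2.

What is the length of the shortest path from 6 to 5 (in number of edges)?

5

Distance 0: 6.
Distance 1: 1.
Distance 2: 2.
Distance 3: 3, 7.
Distance 4: 0, 4.
Distance 5: 5 — contains 5.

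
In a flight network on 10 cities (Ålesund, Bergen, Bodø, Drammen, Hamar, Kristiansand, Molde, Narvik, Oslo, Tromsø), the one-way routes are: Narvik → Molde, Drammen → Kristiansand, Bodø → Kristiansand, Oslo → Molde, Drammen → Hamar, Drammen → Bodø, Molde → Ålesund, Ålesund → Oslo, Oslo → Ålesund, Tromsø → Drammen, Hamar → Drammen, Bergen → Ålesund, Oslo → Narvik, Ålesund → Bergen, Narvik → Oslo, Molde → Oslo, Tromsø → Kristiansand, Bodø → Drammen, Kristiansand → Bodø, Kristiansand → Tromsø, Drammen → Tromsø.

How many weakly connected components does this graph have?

2

From Ålesund: component {Ålesund, Bergen, Molde, Narvik, Oslo}.
From Bodø: component {Bodø, Drammen, Hamar, Kristiansand, Tromsø}.
That's 2 components.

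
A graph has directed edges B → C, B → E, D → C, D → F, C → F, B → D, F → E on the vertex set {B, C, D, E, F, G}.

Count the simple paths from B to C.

B→C
B→D→C

2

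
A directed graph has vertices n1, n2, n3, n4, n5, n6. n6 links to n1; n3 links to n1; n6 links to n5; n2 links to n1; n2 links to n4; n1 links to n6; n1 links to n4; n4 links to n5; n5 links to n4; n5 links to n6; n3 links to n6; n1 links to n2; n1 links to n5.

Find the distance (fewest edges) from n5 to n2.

3

Distance 0: n5.
Distance 1: n4, n6.
Distance 2: n1.
Distance 3: n2 — contains n2.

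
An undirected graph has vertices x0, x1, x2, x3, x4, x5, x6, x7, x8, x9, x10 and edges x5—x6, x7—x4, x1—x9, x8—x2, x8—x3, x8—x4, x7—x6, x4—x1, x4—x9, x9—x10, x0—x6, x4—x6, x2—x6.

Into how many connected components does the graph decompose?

1

From x0: component {x0, x1, x2, x3, x4, x5, x6, x7, x8, x9, x10}.
That's 1 component.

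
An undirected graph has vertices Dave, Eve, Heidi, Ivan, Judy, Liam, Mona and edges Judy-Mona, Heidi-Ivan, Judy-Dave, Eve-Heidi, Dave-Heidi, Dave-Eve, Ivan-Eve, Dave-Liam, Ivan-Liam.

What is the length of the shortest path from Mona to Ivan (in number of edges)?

4

Distance 0: Mona.
Distance 1: Judy.
Distance 2: Dave.
Distance 3: Eve, Heidi, Liam.
Distance 4: Ivan — contains Ivan.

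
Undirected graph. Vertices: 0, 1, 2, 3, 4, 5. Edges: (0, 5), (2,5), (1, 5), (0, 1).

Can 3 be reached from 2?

Explore from 2.
Distance 1: reach 5.
Distance 2: reach 0, 1.
The search is exhausted without reaching 3; it lies in a different component.

No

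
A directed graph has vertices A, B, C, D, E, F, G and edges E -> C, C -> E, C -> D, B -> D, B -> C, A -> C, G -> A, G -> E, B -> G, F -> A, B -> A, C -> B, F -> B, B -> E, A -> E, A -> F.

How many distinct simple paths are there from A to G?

3

A→C→B→G
A→E→C→B→G
A→F→B→G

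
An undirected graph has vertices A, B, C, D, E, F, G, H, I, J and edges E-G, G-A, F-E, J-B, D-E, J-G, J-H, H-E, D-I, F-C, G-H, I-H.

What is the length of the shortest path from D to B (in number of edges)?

Distance 0: D.
Distance 1: E, I.
Distance 2: F, G, H.
Distance 3: A, C, J.
Distance 4: B — contains B.

4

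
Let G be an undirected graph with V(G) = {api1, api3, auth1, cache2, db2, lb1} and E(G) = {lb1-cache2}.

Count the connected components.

From api1: component {api1}.
From api3: component {api3}.
From auth1: component {auth1}.
From cache2: component {cache2, lb1}.
From db2: component {db2}.
That's 5 components.

5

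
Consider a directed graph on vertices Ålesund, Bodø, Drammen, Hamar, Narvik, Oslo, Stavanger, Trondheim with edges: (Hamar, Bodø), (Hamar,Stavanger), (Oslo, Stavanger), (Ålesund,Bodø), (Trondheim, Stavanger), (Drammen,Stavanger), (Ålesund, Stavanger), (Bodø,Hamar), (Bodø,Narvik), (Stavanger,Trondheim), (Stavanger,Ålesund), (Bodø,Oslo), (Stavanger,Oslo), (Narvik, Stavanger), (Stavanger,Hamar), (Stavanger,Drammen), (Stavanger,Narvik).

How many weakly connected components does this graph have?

From Ålesund: component {Ålesund, Bodø, Drammen, Hamar, Narvik, Oslo, Stavanger, Trondheim}.
That's 1 component.

1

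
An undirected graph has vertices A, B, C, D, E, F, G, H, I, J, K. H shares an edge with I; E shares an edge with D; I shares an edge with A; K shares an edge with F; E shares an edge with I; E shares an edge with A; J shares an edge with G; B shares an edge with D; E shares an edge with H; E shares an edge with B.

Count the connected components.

4

From A: component {A, B, D, E, H, I}.
From C: component {C}.
From F: component {F, K}.
From G: component {G, J}.
That's 4 components.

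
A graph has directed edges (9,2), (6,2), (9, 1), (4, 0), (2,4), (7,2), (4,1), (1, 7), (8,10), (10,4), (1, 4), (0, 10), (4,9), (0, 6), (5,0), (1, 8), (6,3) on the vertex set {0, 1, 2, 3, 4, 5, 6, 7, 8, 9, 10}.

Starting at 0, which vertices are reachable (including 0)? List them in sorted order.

Start at 0.
Its neighbours: 6, 10.
Then their neighbours: 2, 3, 4.
Then next layer: 1, 9.
Then next layer: 7, 8.
Nothing further is reachable.

0, 1, 2, 3, 4, 6, 7, 8, 9, 10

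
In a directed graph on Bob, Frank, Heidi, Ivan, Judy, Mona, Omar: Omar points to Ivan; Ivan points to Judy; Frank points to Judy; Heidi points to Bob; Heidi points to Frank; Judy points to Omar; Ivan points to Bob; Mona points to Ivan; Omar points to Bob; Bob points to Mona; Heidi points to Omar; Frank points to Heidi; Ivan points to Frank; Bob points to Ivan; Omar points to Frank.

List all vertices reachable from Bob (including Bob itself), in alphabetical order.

Bob, Frank, Heidi, Ivan, Judy, Mona, Omar

Start at Bob.
Its neighbours: Ivan, Mona.
Then their neighbours: Frank, Judy.
Then next layer: Heidi, Omar.
Every vertex is now reached.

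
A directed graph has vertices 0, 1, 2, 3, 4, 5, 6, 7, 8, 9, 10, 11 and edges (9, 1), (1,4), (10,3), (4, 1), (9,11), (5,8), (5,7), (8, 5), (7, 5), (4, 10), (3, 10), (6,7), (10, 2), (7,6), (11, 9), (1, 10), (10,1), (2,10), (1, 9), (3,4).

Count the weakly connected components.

From 0: component {0}.
From 1: component {1, 2, 3, 4, 9, 10, 11}.
From 5: component {5, 6, 7, 8}.
That's 3 components.

3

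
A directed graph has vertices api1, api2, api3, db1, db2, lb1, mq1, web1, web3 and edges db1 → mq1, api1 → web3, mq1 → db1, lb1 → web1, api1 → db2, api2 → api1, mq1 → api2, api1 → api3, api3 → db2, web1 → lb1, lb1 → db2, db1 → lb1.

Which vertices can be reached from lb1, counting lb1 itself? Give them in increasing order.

Start at lb1.
Its neighbours: db2, web1.
Nothing further is reachable.

db2, lb1, web1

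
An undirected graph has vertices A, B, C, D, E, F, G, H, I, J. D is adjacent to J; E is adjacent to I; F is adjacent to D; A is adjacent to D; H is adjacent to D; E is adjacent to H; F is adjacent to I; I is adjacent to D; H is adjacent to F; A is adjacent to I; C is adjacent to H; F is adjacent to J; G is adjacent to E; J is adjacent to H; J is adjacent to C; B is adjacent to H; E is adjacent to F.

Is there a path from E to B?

Explore from E.
Distance 1: reach F, G, H, I.
Distance 2: reach A, B, C, D, J.
Found B.

Yes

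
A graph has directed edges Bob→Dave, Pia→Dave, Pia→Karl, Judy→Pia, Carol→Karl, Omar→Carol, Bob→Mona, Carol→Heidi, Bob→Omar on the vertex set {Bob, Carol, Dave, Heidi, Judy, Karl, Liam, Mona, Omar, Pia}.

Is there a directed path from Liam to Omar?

Liam has no outgoing edges, so nothing is reachable from it.

No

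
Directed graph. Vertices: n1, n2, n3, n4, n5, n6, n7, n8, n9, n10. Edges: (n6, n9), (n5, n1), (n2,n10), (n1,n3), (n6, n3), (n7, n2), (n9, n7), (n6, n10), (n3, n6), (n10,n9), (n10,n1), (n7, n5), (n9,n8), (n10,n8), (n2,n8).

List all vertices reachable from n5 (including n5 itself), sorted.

Start at n5.
Its neighbours: n1.
Then their neighbours: n3.
Then next layer: n6.
Then next layer: n9, n10.
Then next layer: n7, n8.
Then next layer: n2.
Nothing further is reachable.

n1, n2, n3, n5, n6, n7, n8, n9, n10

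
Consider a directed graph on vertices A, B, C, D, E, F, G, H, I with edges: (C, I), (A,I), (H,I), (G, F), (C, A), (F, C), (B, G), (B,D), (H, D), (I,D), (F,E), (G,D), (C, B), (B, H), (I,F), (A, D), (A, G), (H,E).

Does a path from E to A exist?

No

E has no outgoing edges, so nothing is reachable from it.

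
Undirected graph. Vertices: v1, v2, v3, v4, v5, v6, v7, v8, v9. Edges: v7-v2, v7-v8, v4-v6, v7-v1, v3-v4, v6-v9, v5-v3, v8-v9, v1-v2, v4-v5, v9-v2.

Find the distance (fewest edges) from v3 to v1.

5

Distance 0: v3.
Distance 1: v4, v5.
Distance 2: v6.
Distance 3: v9.
Distance 4: v2, v8.
Distance 5: v1, v7 — contains v1.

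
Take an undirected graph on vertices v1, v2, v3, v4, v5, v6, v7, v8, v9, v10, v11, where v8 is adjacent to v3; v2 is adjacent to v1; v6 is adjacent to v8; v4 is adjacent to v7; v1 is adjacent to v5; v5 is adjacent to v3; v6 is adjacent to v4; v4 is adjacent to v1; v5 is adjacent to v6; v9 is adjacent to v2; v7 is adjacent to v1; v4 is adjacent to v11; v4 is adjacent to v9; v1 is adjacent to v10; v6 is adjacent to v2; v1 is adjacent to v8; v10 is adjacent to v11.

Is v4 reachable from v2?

Explore from v2.
Distance 1: reach v1, v6, v9.
Distance 2: reach v4, v5, v7, v8, v10.
Found v4.

Yes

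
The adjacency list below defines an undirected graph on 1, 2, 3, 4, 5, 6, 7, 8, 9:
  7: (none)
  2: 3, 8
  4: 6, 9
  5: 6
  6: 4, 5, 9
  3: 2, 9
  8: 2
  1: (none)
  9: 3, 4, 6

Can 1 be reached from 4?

Explore from 4.
Distance 1: reach 6, 9.
Distance 2: reach 3, 5.
Distance 3: reach 2.
Distance 4: reach 8.
The search is exhausted without reaching 1; it lies in a different component.

No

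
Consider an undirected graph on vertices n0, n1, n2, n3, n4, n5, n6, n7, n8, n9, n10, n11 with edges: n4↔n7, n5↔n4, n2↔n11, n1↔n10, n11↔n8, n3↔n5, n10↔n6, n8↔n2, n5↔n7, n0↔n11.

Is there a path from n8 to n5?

Explore from n8.
Distance 1: reach n2, n11.
Distance 2: reach n0.
The search is exhausted without reaching n5; it lies in a different component.

No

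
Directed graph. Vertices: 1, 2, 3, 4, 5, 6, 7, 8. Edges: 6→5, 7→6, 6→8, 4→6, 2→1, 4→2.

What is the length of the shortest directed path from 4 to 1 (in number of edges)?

Distance 0: 4.
Distance 1: 2, 6.
Distance 2: 1, 5, 8 — contains 1.

2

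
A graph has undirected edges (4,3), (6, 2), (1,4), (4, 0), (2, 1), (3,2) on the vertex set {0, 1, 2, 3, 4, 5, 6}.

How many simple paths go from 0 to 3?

0–4–1–2–3
0–4–3

2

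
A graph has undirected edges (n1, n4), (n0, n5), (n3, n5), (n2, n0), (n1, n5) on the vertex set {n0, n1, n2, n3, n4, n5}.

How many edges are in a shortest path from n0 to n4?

Distance 0: n0.
Distance 1: n2, n5.
Distance 2: n1, n3.
Distance 3: n4 — contains n4.

3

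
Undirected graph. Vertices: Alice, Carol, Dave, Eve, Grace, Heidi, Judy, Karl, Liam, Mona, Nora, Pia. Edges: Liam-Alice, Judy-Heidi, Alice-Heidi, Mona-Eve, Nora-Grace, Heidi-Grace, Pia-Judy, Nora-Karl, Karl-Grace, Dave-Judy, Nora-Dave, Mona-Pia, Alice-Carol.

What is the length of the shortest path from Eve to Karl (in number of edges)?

Distance 0: Eve.
Distance 1: Mona.
Distance 2: Pia.
Distance 3: Judy.
Distance 4: Dave, Heidi.
Distance 5: Alice, Grace, Nora.
Distance 6: Carol, Karl, Liam — contains Karl.

6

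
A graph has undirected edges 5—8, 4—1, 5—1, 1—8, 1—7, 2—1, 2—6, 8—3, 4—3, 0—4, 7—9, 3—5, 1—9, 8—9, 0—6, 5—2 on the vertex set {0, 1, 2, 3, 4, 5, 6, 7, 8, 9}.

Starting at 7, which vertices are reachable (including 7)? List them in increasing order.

0, 1, 2, 3, 4, 5, 6, 7, 8, 9

Start at 7.
Its neighbours: 1, 9.
Then their neighbours: 2, 4, 5, 8.
Then next layer: 0, 3, 6.
Every vertex is now reached.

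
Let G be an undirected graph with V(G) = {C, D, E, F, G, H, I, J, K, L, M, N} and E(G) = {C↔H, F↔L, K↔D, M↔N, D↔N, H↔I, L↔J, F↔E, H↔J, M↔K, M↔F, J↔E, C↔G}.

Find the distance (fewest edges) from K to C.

6

Distance 0: K.
Distance 1: D, M.
Distance 2: F, N.
Distance 3: E, L.
Distance 4: J.
Distance 5: H.
Distance 6: C, I — contains C.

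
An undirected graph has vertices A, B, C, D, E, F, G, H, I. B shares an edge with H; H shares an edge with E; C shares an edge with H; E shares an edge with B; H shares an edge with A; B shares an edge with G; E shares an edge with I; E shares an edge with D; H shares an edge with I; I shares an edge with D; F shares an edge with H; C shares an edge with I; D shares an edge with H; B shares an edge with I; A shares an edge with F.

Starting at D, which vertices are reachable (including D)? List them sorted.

A, B, C, D, E, F, G, H, I

Start at D.
Its neighbours: E, H, I.
Then their neighbours: A, B, C, F.
Then next layer: G.
Every vertex is now reached.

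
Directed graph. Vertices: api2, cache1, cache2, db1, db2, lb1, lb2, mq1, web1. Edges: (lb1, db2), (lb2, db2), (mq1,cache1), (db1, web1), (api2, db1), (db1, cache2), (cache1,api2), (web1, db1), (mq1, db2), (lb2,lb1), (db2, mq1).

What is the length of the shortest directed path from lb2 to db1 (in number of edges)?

Distance 0: lb2.
Distance 1: db2, lb1.
Distance 2: mq1.
Distance 3: cache1.
Distance 4: api2.
Distance 5: db1 — contains db1.

5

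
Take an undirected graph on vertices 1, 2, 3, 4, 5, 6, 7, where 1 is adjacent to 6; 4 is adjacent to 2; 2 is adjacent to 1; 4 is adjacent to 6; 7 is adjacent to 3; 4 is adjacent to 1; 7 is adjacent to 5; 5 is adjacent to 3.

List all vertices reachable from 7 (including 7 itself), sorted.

Start at 7.
Its neighbours: 3, 5.
Nothing further is reachable.

3, 5, 7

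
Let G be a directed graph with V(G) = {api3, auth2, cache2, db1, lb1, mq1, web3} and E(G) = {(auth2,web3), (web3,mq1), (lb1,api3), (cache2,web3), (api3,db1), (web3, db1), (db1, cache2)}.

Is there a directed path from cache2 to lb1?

No

Explore from cache2.
Distance 1: reach web3.
Distance 2: reach db1, mq1.
The search from cache2 is exhausted; no directed path reaches lb1.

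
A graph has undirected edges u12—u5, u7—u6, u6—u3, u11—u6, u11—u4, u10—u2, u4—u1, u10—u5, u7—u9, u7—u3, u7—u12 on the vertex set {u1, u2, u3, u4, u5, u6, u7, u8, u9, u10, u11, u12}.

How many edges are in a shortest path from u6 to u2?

Distance 0: u6.
Distance 1: u3, u7, u11.
Distance 2: u4, u9, u12.
Distance 3: u1, u5.
Distance 4: u10.
Distance 5: u2 — contains u2.

5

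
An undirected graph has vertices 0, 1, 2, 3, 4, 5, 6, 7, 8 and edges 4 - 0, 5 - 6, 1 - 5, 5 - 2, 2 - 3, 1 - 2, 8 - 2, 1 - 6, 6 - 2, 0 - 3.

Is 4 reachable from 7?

No

7 has no edges, so nothing is reachable from it.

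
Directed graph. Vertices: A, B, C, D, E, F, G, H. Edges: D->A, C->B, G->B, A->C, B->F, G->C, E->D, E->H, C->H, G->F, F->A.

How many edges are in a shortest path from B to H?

4

Distance 0: B.
Distance 1: F.
Distance 2: A.
Distance 3: C.
Distance 4: H — contains H.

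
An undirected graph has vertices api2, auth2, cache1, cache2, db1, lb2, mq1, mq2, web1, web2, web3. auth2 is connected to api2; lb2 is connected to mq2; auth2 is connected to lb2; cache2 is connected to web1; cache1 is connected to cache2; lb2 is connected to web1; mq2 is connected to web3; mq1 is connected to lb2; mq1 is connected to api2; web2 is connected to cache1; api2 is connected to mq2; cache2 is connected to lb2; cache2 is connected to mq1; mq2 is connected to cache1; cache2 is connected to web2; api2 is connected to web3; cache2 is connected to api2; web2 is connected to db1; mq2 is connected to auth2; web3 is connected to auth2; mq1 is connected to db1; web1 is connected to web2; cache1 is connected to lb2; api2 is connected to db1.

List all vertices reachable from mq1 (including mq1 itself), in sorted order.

api2, auth2, cache1, cache2, db1, lb2, mq1, mq2, web1, web2, web3

Start at mq1.
Its neighbours: api2, cache2, db1, lb2.
Then their neighbours: auth2, cache1, mq2, web1, web2, web3.
Every vertex is now reached.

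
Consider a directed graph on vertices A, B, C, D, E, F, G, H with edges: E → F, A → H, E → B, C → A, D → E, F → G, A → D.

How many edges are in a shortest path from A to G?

Distance 0: A.
Distance 1: D, H.
Distance 2: E.
Distance 3: B, F.
Distance 4: G — contains G.

4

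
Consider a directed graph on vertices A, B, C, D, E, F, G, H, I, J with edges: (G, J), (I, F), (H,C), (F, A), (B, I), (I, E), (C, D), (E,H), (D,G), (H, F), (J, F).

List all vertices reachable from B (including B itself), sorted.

Start at B.
Its neighbours: I.
Then their neighbours: E, F.
Then next layer: A, H.
Then next layer: C.
Then next layer: D.
Then next layer: G.
Then next layer: J.
Every vertex is now reached.

A, B, C, D, E, F, G, H, I, J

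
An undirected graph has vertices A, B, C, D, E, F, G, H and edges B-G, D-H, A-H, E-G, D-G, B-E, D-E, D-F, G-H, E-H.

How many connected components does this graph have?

2

From A: component {A, B, D, E, F, G, H}.
From C: component {C}.
That's 2 components.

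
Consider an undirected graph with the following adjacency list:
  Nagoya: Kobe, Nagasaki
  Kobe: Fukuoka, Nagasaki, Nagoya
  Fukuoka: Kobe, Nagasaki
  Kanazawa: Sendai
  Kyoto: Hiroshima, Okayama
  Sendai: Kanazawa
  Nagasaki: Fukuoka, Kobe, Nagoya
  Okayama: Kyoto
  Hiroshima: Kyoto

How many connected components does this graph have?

3

From Fukuoka: component {Fukuoka, Kobe, Nagasaki, Nagoya}.
From Hiroshima: component {Hiroshima, Kyoto, Okayama}.
From Kanazawa: component {Kanazawa, Sendai}.
That's 3 components.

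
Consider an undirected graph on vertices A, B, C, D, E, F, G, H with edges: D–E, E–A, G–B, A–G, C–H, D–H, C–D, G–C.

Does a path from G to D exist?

Explore from G.
Distance 1: reach A, B, C.
Distance 2: reach D, E, H.
Found D.

Yes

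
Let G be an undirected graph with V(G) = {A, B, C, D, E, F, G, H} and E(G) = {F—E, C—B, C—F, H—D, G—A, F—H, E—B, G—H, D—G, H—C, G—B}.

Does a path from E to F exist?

Explore from E.
Distance 1: reach B, F.
Found F.

Yes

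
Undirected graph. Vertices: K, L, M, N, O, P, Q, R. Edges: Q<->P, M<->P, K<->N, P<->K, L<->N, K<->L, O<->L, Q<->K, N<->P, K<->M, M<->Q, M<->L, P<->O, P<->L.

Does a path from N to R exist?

No

Explore from N.
Distance 1: reach K, L, P.
Distance 2: reach M, O, Q.
The search is exhausted without reaching R; it lies in a different component.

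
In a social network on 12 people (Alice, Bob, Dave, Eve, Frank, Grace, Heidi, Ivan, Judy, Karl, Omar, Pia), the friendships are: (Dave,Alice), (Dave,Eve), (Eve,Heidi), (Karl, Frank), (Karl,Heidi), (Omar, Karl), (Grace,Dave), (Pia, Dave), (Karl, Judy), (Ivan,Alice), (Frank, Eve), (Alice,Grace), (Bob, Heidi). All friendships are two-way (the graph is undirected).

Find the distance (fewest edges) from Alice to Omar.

Distance 0: Alice.
Distance 1: Dave, Grace, Ivan.
Distance 2: Eve, Pia.
Distance 3: Frank, Heidi.
Distance 4: Bob, Karl.
Distance 5: Judy, Omar — contains Omar.

5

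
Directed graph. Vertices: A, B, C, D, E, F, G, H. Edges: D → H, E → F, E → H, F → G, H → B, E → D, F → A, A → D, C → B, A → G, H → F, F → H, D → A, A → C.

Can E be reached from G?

G has no outgoing edges, so nothing is reachable from it.

No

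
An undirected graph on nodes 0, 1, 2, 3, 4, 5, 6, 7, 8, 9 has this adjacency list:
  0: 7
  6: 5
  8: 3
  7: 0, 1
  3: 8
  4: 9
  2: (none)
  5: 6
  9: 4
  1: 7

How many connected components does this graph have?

5

From 0: component {0, 1, 7}.
From 2: component {2}.
From 3: component {3, 8}.
From 4: component {4, 9}.
From 5: component {5, 6}.
That's 5 components.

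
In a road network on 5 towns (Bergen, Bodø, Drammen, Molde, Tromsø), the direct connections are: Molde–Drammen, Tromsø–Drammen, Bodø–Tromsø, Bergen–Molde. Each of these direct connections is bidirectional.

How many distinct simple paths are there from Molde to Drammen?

Molde–Drammen

1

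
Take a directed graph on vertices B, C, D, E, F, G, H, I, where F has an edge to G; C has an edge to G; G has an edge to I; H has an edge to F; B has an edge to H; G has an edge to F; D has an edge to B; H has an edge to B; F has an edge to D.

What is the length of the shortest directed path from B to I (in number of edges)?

Distance 0: B.
Distance 1: H.
Distance 2: F.
Distance 3: D, G.
Distance 4: I — contains I.

4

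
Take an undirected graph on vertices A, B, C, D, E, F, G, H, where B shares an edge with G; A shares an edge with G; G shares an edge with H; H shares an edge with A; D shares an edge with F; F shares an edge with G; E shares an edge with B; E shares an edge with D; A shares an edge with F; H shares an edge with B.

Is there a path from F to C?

Explore from F.
Distance 1: reach A, D, G.
Distance 2: reach B, E, H.
The search is exhausted without reaching C; it lies in a different component.

No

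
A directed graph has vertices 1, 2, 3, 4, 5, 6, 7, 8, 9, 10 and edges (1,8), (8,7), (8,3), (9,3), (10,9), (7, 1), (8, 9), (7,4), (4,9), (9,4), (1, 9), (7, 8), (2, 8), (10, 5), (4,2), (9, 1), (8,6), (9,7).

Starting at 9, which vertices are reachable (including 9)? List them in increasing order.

1, 2, 3, 4, 6, 7, 8, 9

Start at 9.
Its neighbours: 1, 3, 4, 7.
Then their neighbours: 2, 8.
Then next layer: 6.
Nothing further is reachable.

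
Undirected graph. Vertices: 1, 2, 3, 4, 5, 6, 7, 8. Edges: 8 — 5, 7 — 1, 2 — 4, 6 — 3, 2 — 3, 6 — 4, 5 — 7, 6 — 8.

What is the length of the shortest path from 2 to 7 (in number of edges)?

Distance 0: 2.
Distance 1: 3, 4.
Distance 2: 6.
Distance 3: 8.
Distance 4: 5.
Distance 5: 7 — contains 7.

5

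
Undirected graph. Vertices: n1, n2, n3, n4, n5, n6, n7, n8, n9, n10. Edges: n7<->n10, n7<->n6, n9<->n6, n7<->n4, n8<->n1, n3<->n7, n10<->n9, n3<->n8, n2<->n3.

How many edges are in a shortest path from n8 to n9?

4

Distance 0: n8.
Distance 1: n1, n3.
Distance 2: n2, n7.
Distance 3: n4, n6, n10.
Distance 4: n9 — contains n9.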